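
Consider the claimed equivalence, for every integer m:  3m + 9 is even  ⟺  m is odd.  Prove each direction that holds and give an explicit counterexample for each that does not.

(⇒) Suppose 3m + 9 is even. Since 3 is odd, 3m and m have the same parity, so 3m + 9 ≡ m + 9 (mod 2). As 9 is odd, 3m + 9 is even exactly when m is odd. Thus m is odd.

(⇐) Conversely, suppose m is odd; write m = 2j + 1. Then 3m + 9 = 3·(2j + 1) + 9 = 2·3j + 12, which is even.

Both directions hold.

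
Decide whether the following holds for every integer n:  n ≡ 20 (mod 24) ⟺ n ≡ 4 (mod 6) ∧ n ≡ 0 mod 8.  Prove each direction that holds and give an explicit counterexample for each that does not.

(⟹) This fails: n = 20 gives 20 ≡ 20 (mod 24) but 20 ≡ 2 (mod 6), so the conjunction on the right does not hold.

(⟸) This fails: n = 16 satisfies both congruences on the right (16 ≡ 4 mod 6 and 16 ≡ 0 mod 8) yet 16 ≡ 16 (mod 24), not 20.

Both directions fail.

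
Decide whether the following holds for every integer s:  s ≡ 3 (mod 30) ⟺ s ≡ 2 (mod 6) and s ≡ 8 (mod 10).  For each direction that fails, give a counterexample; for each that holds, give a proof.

(⇒) fails and (⇐) fails.

[⇒] This fails: s = 3 gives 3 ≡ 3 (mod 30) but 3 ≡ 3 (mod 6), so the conjunction on the right does not hold.

[⇐] This fails: s = 8 satisfies both congruences on the right (8 ≡ 2 mod 6 and 8 ≡ 8 mod 10) yet 8 ≡ 8 (mod 30), not 3.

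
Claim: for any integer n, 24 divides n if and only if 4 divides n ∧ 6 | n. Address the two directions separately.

Not equivalent: only (⇒) holds.

[⇒] If 24 ∣ n, write n = 24q. Since 24 = 6·4, n = 4·(6q), so 4 ∣ n; and since 24 = 4·6, n = 6·(4q), so 6 ∣ n.

[⇐] This fails: take n = 12. Both 4 ∣ 12 and 6 ∣ 12, yet 12 is not a multiple of 24 (since 12 = 0·24 + 12), so 24 ∤ 12.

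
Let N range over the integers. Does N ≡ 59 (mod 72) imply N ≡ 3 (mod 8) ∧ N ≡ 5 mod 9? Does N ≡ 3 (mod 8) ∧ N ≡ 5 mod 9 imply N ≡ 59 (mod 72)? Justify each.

Both implications hold.

(→) Suppose N ≡ 59 (mod 72); write N = 72j + 59. Since 8 ∣ 72, reducing mod 8 gives N ≡ 59 ≡ 3 (mod 8); since 9 ∣ 72, reducing mod 9 gives N ≡ 59 ≡ 5 (mod 9).

(←) Conversely, if N ≡ 3 (mod 8) and N ≡ 5 (mod 9), then by the Chinese remainder theorem N ≡ 59 (mod 72). This is exactly N ≡ 59 (mod 72).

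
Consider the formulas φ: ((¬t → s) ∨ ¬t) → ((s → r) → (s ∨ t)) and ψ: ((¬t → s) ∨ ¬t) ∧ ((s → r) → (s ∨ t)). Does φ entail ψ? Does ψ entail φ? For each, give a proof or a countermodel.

Both directions hold.

(⇒) Assume the antecedent. If s is true, the consequent reduces to true regardless of the other variables. If s is false, the antecedent forces (r = F, s = F, t = T) or (r = T, s = F, t = T), and the consequent holds there. Either way the consequent holds.

(⇐) Assume the antecedent. If s is true, the consequent reduces to true regardless of the other variables. If s is false, the antecedent forces (r = F, s = F, t = T) or (r = T, s = F, t = T), and the consequent holds there. Either way the consequent holds.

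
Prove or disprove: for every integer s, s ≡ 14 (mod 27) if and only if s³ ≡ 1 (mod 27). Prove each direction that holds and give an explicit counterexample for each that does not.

(⇒) fails and (⇐) fails.

(⟹) This fails: take s = 14. Then 14 ≡ 14 (mod 27), but 14³ = 2744 ≡ 17 (mod 27), not 1.

(⟸) This fails: take s = 1. Then 1³ = 1 ≡ 1 (mod 27), yet 1 ≡ 1 (mod 27), not 14.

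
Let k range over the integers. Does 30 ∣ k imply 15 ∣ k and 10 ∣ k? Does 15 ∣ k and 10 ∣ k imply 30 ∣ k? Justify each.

Both directions hold; the statement is true.

[⇒] If 30 ∣ k, write k = 30q. Since 30 = 2·15, k = 15·(2q), so 15 ∣ k; and since 30 = 3·10, k = 10·(3q), so 10 ∣ k.

[⇐] Suppose 15 ∣ k and 10 ∣ k. Any common multiple of 15 and 10 is a multiple of their lcm; here lcm(15, 10) = 15·10/gcd(15, 10) = 150/5 = 30, so 30 ∣ k.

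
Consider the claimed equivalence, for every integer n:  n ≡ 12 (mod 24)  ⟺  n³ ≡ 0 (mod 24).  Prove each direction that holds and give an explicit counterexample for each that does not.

(→) Suppose n ≡ 12 (mod 24). Write n = 24j + 12. Then (24j + 12)³ = 13824j³ + 20736j² + 10368j + 1728 = 24(576j³ + 864j² + 432j + 72) + 0, so n³ ≡ 0 (mod 24).

(←) This fails: take n = 0. Then 0³ = 0 ≡ 0 (mod 24), yet 0 ≡ 0 (mod 24), not 12.

(⇒) holds; (⇐) fails.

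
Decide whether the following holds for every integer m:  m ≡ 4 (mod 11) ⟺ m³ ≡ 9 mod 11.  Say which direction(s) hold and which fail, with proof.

Both directions hold.

[⇒] Suppose m ≡ 4 (mod 11). Write m = 11j + 4. Then (11j + 4)³ = 1331j³ + 1452j² + 528j + 64 = 11(121j³ + 132j² + 48j + 5) + 9, so m³ ≡ 9 (mod 11).

[⇐] For the converse, argue contrapositively. If m ≢ 4 (mod 11), then m is congruent to one of 0, 1, 2, 3, 5, 6, 7, 8, 9, 10 modulo 11, and these give m³ ≡ 0, 1, 8, 5, 4, 7, 2, 6, 3, 10 respectively — never 9.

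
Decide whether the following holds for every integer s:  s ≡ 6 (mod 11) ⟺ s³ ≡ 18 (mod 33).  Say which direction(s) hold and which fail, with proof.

Forward direction. This fails: take s = 17. Then 17 ≡ 6 (mod 11), but 17³ = 4913 ≡ 29 (mod 33), not 18.

Converse. The residues r modulo 33 with r³ ≡ 18 (mod 33) are exactly {6}, and each is ≡ 6 (mod 11).

(⇒) fails; (⇐) holds.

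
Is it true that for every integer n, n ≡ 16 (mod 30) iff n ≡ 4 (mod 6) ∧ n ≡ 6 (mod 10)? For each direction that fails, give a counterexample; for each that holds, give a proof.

Both directions hold.

(⇒) Suppose n ≡ 16 (mod 30); write n = 30j + 16. Since 6 ∣ 30, reducing mod 6 gives n ≡ 16 ≡ 4 (mod 6); since 10 ∣ 30, reducing mod 10 gives n ≡ 16 ≡ 6 (mod 10).

(⇐) Conversely, if n ≡ 4 (mod 6) and n ≡ 6 (mod 10), then by the Chinese remainder theorem n ≡ 16 (mod 30). This is exactly n ≡ 16 (mod 30).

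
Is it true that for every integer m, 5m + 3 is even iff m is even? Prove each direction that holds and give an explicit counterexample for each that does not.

(⇒) fails and (⇐) fails.

(→) This fails: m = 1 gives 5m + 3 = 8, which is even, but 1 is odd, not even.

(←) This also fails: m = 0 is even, but 5m + 3 = 3 is odd, not even.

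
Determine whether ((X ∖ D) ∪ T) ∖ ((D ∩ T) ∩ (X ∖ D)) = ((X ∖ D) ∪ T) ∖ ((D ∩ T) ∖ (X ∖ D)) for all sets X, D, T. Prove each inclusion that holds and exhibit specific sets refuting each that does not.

Only the reverse inclusion holds.

Forward inclusion. This inclusion fails. Take X = ∅, D = {1}, T = {1}; then 1 ∈ ((X ∖ D) ∪ T) ∖ ((D ∩ T) ∩ (X ∖ D)) but 1 ∉ ((X ∖ D) ∪ T) ∖ ((D ∩ T) ∖ (X ∖ D)).

Reverse inclusion. Let x ∈ ((X ∖ D) ∪ T) ∖ ((D ∩ T) ∖ (X ∖ D)). Then either x ∈ X and x ∉ D, T; or x ∈ T and x ∉ X, D; or x ∈ X ∩ T and x ∉ D. In each case x ∈ ((X ∖ D) ∪ T) ∖ ((D ∩ T) ∩ (X ∖ D)), so ((X ∖ D) ∪ T) ∖ ((D ∩ T) ∖ (X ∖ D)) ⊆ ((X ∖ D) ∪ T) ∖ ((D ∩ T) ∩ (X ∖ D)).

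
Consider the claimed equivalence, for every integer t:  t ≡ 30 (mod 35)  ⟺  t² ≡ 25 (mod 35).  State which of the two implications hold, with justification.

Forward direction. Suppose t ≡ 30 (mod 35). Write t = 35j + 30. Then (35j + 30)² = 1225j² + 2100j + 900 = 35(35j² + 60j + 25) + 25, so t² ≡ 25 (mod 35).

Converse. This fails: take t = 5. Then 5² = 25 ≡ 25 (mod 35), yet 5 ≡ 5 (mod 35), not 30.

The forward direction holds; the converse fails.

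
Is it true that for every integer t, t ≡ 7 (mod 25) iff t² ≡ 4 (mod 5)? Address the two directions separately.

(→) Suppose t ≡ 7 (mod 25). Then t² ≡ 7² = 49 (mod 25), and since 5 ∣ 25, also t² ≡ 4 (mod 5).

(←) This fails: take t = 2. Then 2² = 4 ≡ 4 (mod 5), yet 2 ≡ 2 (mod 25), not 7.

Not equivalent: only (⇒) holds.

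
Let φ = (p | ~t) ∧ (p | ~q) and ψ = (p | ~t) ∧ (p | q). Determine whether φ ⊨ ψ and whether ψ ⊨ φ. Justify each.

(→) This fails. Under q = F, t = F, p = F, the left side is true but the right side is false.

(←) This fails. Under q = T, t = F, p = F, the left side is false but the right side is true.

Neither implication holds.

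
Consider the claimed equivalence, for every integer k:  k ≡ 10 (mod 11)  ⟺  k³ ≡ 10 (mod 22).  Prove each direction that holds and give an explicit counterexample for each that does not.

Converse. The residues r modulo 22 with r³ ≡ 10 (mod 22) are exactly {10}, and each is ≡ 10 (mod 11).

Forward direction. This fails: take k = 21. Then 21 ≡ 10 (mod 11), but 21³ = 9261 ≡ 21 (mod 22), not 10.

The forward direction fails; the converse holds.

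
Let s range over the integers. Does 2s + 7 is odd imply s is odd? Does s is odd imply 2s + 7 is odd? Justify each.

(→) This fails: take s = 4. Then 2s + 7 = 15, which is odd, yet s = 4 is even, not odd.

(←) Suppose s is odd. Since 2 is even, 2s is even for every s, so 2s + 7 has the same parity as 7, which is odd. Hence 2s + 7 is odd.

Only the converse holds.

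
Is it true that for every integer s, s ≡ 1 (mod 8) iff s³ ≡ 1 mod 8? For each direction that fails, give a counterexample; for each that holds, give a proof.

Both implications hold.

(⇒) Suppose s ≡ 1 (mod 8). Write s = 8j + 1. Then (8j + 1)³ = 512j³ + 192j² + 24j + 1 = 8(64j³ + 24j² + 3j) + 1, so s³ ≡ 1 (mod 8).

(⇐) Conversely, suppose s³ ≡ 1 (mod 8). The only residue r in {0, …, 7} with r³ ≡ 1 (mod 8) is r = 1, so s ≡ 1 (mod 8).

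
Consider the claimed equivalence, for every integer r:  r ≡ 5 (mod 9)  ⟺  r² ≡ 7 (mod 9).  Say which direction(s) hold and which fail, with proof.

(⟹) Suppose r ≡ 5 (mod 9). Write r = 9j + 5. Then (9j + 5)² = 81j² + 90j + 25 = 9(9j² + 10j + 2) + 7, so r² ≡ 7 (mod 9).

(⟸) This fails: take r = 4. Then 4² = 16 ≡ 7 (mod 9), yet 4 ≡ 4 (mod 9), not 5.

Only the forward implication holds.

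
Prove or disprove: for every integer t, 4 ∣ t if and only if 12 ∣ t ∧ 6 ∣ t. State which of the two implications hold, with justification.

(⇒) fails; (⇐) holds.

(→) This fails: take t = 4. Certainly 4 ∣ 4, but 12 ∤ 4.

(←) Suppose 12 ∣ t and 6 ∣ t. Any common multiple of 12 and 6 is a multiple of their lcm; here lcm(12, 6) = 12·6/gcd(12, 6) = 72/6 = 12, so 12 ∣ t. Since 4 ∣ 12, it follows that 4 ∣ t.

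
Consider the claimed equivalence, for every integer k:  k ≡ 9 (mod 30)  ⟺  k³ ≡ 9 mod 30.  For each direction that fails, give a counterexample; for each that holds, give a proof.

(⇒) Suppose k ≡ 9 (mod 30). Write k = 30j + 9. Then (30j + 9)³ = 27000j³ + 24300j² + 7290j + 729 = 30(900j³ + 810j² + 243j + 24) + 9, so k³ ≡ 9 (mod 30).

(⇐) Conversely, suppose k³ ≡ 9 (mod 30). The only residue r in {0, …, 29} with r³ ≡ 9 (mod 30) is r = 9, so k ≡ 9 (mod 30).

Both directions hold; the statement is true.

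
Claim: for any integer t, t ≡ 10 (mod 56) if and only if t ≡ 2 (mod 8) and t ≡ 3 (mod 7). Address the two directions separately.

(⟹) Suppose t ≡ 10 (mod 56); write t = 56j + 10. Since 8 ∣ 56, reducing mod 8 gives t ≡ 10 ≡ 2 (mod 8); since 7 ∣ 56, reducing mod 7 gives t ≡ 10 ≡ 3 (mod 7).

(⟸) Conversely, if t ≡ 2 (mod 8) and t ≡ 3 (mod 7), then by the Chinese remainder theorem t ≡ 10 (mod 56). This is exactly t ≡ 10 (mod 56).

The biconditional holds.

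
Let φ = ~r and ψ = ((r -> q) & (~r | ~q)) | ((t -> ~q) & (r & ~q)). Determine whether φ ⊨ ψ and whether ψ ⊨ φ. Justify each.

Forward direction. Assume the antecedent. If r is true, the antecedent cannot hold. If r is false, the consequent reduces to true regardless of the other variables. Either way the consequent holds.

Converse. This fails. Under r = T, q = F, t = F, the left side is false but the right side is true.

The forward direction holds; the converse fails.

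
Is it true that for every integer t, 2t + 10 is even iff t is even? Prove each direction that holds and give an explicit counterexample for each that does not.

Only the reverse direction holds.

(→) This fails: take t = 1. Then 2t + 10 = 12, which is even, yet t = 1 is odd, not even.

(←) Suppose t is even. Since 2 is even, 2t is even for every t, so 2t + 10 has the same parity as 10, which is even. Hence 2t + 10 is even.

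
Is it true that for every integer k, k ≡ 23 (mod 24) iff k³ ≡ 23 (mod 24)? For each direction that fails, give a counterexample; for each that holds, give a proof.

Both implications hold.

(⟸) Suppose k³ ≡ 23 (mod 24). The only residue r in {0, …, 23} with r³ ≡ 23 (mod 24) is r = 23, so k ≡ 23 (mod 24).

(⟹) Suppose k ≡ 23 (mod 24). Write k = 24j + 23. Then (24j + 23)³ = 13824j³ + 39744j² + 38088j + 12167 = 24(576j³ + 1656j² + 1587j + 506) + 23, so k³ ≡ 23 (mod 24).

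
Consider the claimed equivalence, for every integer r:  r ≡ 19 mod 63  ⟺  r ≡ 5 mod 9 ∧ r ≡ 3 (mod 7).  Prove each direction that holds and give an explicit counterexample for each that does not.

(→) This fails: r = 19 gives 19 ≡ 19 (mod 63) but 19 ≡ 1 (mod 9), so the conjunction on the right does not hold.

(←) This fails: r = 59 satisfies both congruences on the right (59 ≡ 5 mod 9 and 59 ≡ 3 mod 7) yet 59 ≡ 59 (mod 63), not 19.

Both directions fail.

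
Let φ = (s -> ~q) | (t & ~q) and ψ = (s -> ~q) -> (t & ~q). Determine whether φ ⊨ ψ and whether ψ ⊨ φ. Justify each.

Forward direction. This fails. Under q = F, t = F, s = F, the left side is true but the right side is false.

Converse. This fails. Under q = T, t = F, s = T, the left side is false but the right side is true.

(⇒) fails and (⇐) fails.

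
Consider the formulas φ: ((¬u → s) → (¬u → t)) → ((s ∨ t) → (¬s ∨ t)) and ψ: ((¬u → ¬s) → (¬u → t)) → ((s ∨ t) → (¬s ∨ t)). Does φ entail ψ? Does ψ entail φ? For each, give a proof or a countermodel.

[⇐] Assume the antecedent. If s is true, the antecedent forces (s = T, t = T, u = F) or (s = T, t = T, u = T), and the consequent holds there. If s is false, the consequent reduces to true regardless of the other variables. Either way the consequent holds.

[⇒] This fails. Under s = T, t = F, u = F, the left side is true but the right side is false.

(⇒) fails; (⇐) holds.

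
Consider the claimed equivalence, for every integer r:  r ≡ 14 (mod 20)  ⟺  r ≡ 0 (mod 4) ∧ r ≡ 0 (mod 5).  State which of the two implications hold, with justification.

Neither implication holds.

(→) This fails: r = 14 gives 14 ≡ 14 (mod 20) but 14 ≡ 2 (mod 4), so the conjunction on the right does not hold.

(←) This fails: r = 0 satisfies both congruences on the right (0 ≡ 0 mod 4 and 0 ≡ 0 mod 5) yet 0 ≡ 0 (mod 20), not 14.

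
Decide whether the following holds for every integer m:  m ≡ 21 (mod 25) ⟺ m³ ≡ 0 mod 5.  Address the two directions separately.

(⇒) fails and (⇐) fails.

(→) This fails: take m = 21. Then 21 ≡ 21 (mod 25), but 21³ = 9261 ≡ 1 (mod 5), not 0.

(←) This fails: take m = 0. Then 0³ = 0 ≡ 0 (mod 5), yet 0 ≡ 0 (mod 25), not 21.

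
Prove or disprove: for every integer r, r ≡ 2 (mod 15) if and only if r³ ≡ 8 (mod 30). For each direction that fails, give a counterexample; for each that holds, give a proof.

(⇒) fails; (⇐) holds.

[⇒] This fails: take r = 17. Then 17 ≡ 2 (mod 15), but 17³ = 4913 ≡ 23 (mod 30), not 8.

[⇐] Conversely, the residues r modulo 30 with r³ ≡ 8 (mod 30) are exactly {2}, and each is ≡ 2 (mod 15).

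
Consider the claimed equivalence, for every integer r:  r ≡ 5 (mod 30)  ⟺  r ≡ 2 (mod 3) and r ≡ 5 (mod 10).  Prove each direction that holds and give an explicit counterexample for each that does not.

Equivalent; both directions hold.

Forward direction. Suppose r ≡ 5 (mod 30); write r = 30j + 5. Since 3 ∣ 30, reducing mod 3 gives r ≡ 5 ≡ 2 (mod 3); since 10 ∣ 30, reducing mod 10 gives r ≡ 5 (mod 10).

Converse. If r ≡ 2 (mod 3) and r ≡ 5 (mod 10), then by the Chinese remainder theorem r ≡ 5 (mod 30). This is exactly r ≡ 5 (mod 30).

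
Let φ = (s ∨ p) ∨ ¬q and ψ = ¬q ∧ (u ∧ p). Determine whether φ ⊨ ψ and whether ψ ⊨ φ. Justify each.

Only the converse holds.

[⇒] This fails. Under q = F, s = F, u = F, p = F, the left side is true but the right side is false.

[⇐] Assume the antecedent. If q is true, the antecedent cannot hold. If q is false, (s ∨ p) ∨ ¬q reduces to true regardless of the other variables. Either way (s ∨ p) ∨ ¬q holds.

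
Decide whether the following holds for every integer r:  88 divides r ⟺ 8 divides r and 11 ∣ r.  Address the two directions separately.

Both implications hold.

[⇒] If 88 ∣ r, write r = 88q. Since 88 = 11·8, r = 8·(11q), so 8 ∣ r; and since 88 = 8·11, r = 11·(8q), so 11 ∣ r.

[⇐] Suppose 8 ∣ r and 11 ∣ r. Any common multiple of 8 and 11 is a multiple of their lcm; here gcd(8, 11) = 1, so lcm(8, 11) = 8·11 = 88, so 88 ∣ r.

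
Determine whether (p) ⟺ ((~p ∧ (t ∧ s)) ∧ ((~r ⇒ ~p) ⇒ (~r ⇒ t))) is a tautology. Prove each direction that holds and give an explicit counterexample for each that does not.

Forward direction. This fails. Under p = T, s = F, r = F, t = F, the left side is true but the right side is false.

Converse. This fails. Under p = F, s = T, r = F, t = T, the left side is false but the right side is true.

Neither direction holds.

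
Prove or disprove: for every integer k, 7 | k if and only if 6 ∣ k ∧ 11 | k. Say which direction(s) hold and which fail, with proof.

(⇒) fails and (⇐) fails.

(→) This fails: take k = 7. Certainly 7 ∣ 7, but 6 ∤ 7.

(←) This fails: take k = 66. Both 6 ∣ 66 and 11 ∣ 66, yet 66 is not a multiple of 7 (since 66 = 9·7 + 3), so 7 ∤ 66.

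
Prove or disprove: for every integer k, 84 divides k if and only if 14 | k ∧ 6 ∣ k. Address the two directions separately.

(⟹) If 84 ∣ k, write k = 84q. Since 84 = 6·14, k = 14·(6q), so 14 ∣ k; and since 84 = 14·6, k = 6·(14q), so 6 ∣ k.

(⟸) This fails: take k = 42. Both 14 ∣ 42 and 6 ∣ 42, yet 42 is not a multiple of 84 (since 42 = 0·84 + 42), so 84 ∤ 42.

The forward direction holds; the converse fails.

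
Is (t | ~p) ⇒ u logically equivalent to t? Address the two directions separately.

Forward direction. This fails. Under u = T, p = F, t = F, the left side is true but the right side is false.

Converse. This fails. Under u = F, p = F, t = T, the left side is false but the right side is true.

(⇒) fails and (⇐) fails.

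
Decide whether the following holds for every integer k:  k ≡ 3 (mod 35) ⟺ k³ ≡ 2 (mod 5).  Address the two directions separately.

(⇒) holds; (⇐) fails.

(⟹) Suppose k ≡ 3 (mod 35). Then k³ ≡ 3³ = 27 (mod 35), and since 5 ∣ 35, also k³ ≡ 2 (mod 5).

(⟸) This fails: take k = 8. Then 8³ = 512 ≡ 2 (mod 5), yet 8 ≡ 8 (mod 35), not 3.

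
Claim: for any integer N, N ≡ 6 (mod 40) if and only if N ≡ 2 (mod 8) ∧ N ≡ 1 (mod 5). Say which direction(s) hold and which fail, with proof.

(⟹) This fails: N = 6 gives 6 ≡ 6 (mod 40) but 6 ≡ 6 (mod 8), so the conjunction on the right does not hold.

(⟸) This fails: N = 26 satisfies both congruences on the right (26 ≡ 2 mod 8 and 26 ≡ 1 mod 5) yet 26 ≡ 26 (mod 40), not 6.

Both directions fail.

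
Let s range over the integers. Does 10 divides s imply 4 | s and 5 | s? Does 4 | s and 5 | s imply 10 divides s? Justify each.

(⟹) This fails: take s = 10. Certainly 10 ∣ 10, but 4 ∤ 10.

(⟸) Suppose 4 ∣ s and 5 ∣ s. Any common multiple of 4 and 5 is a multiple of their lcm; here gcd(4, 5) = 1, so lcm(4, 5) = 4·5 = 20, so 20 ∣ s. Since 10 ∣ 20, it follows that 10 ∣ s.

The forward direction fails; the converse holds.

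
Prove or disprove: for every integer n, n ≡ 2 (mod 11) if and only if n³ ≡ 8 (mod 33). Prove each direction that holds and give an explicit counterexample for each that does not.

(⇒) fails; (⇐) holds.

(→) This fails: take n = 13. Then 13 ≡ 2 (mod 11), but 13³ = 2197 ≡ 19 (mod 33), not 8.

(←) Conversely, the residues r modulo 33 with r³ ≡ 8 (mod 33) are exactly {2}, and each is ≡ 2 (mod 11).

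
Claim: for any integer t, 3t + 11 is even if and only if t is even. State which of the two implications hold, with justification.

Neither implication holds.

(⟹) This fails: t = 1 gives 3t + 11 = 14, which is even, but 1 is odd, not even.

(⟸) This also fails: t = 2 is even, but 3t + 11 = 17 is odd, not even.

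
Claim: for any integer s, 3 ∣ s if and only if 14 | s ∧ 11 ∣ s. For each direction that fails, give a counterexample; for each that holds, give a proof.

(⟹) This fails: take s = 3. Certainly 3 ∣ 3, but 14 ∤ 3.

(⟸) This fails: take s = 154. Both 14 ∣ 154 and 11 ∣ 154, yet 154 is not a multiple of 3 (since 154 = 51·3 + 1), so 3 ∤ 154.

Both directions fail.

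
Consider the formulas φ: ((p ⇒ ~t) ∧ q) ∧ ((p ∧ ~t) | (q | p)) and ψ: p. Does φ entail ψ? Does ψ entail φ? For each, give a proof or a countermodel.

Forward direction. This fails. Under q = T, t = F, p = F, the left side is true but the right side is false.

Converse. This fails. Under q = F, t = F, p = T, the left side is false but the right side is true.

Neither implication holds.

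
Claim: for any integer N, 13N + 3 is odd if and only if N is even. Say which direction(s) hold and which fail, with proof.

Both directions hold.

[⇒] Suppose 13N + 3 is odd. Since 13 is odd, 13N and N have the same parity, so 13N + 3 ≡ N + 3 (mod 2). As 3 is odd, 13N + 3 is odd exactly when N is even. Thus N is even.

[⇐] Conversely, suppose N is even; write N = 2j. Then 13N + 3 = 13·(2j) + 3 = 2·13j + 3, which is odd.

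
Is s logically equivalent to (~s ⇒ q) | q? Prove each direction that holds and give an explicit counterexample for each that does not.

Only the forward implication holds.

(→) Assume the antecedent. If s is true, (~s ⇒ q) | q reduces to true regardless of the other variables. If s is false, the antecedent cannot hold. Either way (~s ⇒ q) | q holds.

(←) This fails. Under s = F, q = T, the left side is false but the right side is true.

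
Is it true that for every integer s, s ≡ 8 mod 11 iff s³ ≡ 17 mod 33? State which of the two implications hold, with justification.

Forward direction. This fails: take s = 19. Then 19 ≡ 8 (mod 11), but 19³ = 6859 ≡ 28 (mod 33), not 17.

Converse. The residues r modulo 33 with r³ ≡ 17 (mod 33) are exactly {8}, and each is ≡ 8 (mod 11).

The forward direction fails; the converse holds.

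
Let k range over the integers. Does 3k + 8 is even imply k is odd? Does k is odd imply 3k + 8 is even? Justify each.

(→) This fails: k = 6 gives 3k + 8 = 26, which is even, but 6 is even, not odd.

(←) This also fails: k = 1 is odd, but 3k + 8 = 11 is odd, not even.

Neither implication holds.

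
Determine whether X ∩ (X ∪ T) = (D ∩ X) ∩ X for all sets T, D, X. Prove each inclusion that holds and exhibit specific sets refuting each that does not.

(⟹) This inclusion fails. Take T = ∅, D = ∅, X = {1}; then 1 ∈ X ∩ (X ∪ T) but 1 ∉ (D ∩ X) ∩ X.

(⟸) Let x ∈ (D ∩ X) ∩ X. Then either x ∈ D ∩ X and x ∉ T; or x ∈ T ∩ D ∩ X. In each case x ∈ X ∩ (X ∪ T), so (D ∩ X) ∩ X ⊆ X ∩ (X ∪ T).

Only the reverse inclusion holds.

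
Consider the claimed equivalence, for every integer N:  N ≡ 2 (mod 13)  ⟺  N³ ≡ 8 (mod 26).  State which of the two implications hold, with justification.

[⇒] This fails: take N = 15. Then 15 ≡ 2 (mod 13), but 15³ = 3375 ≡ 21 (mod 26), not 8.

[⇐] This fails: take N = 6. Then 6³ = 216 ≡ 8 (mod 26), yet 6 ≡ 6 (mod 13), not 2.

(⇒) fails and (⇐) fails.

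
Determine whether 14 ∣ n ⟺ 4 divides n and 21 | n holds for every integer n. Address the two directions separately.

The forward direction fails; the converse holds.

Forward direction. This fails: take n = 14. Certainly 14 ∣ 14, but 4 ∤ 14.

Converse. Suppose 4 ∣ n and 21 ∣ n. Any common multiple of 4 and 21 is a multiple of their lcm; here gcd(4, 21) = 1, so lcm(4, 21) = 4·21 = 84, so 84 ∣ n. Since 14 ∣ 84, it follows that 14 ∣ n.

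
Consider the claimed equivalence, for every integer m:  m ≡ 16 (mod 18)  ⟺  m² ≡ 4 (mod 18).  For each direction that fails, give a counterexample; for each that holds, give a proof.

Not equivalent: only (⇒) holds.

(⟸) This fails: take m = 2. Then 2² = 4 ≡ 4 (mod 18), yet 2 ≡ 2 (mod 18), not 16.

(⟹) Suppose m ≡ 16 (mod 18). Write m = 18j + 16. Then (18j + 16)² = 324j² + 576j + 256 = 18(18j² + 32j + 14) + 4, so m² ≡ 4 (mod 18).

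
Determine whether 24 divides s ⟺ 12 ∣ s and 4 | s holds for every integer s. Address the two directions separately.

Only the forward direction holds.

(⟹) If 24 ∣ s, write s = 24q. Since 24 = 2·12, s = 12·(2q), so 12 ∣ s; and since 24 = 6·4, s = 4·(6q), so 4 ∣ s.

(⟸) This fails: take s = 12. Both 12 ∣ 12 and 4 ∣ 12, yet 12 is not a multiple of 24 (since 12 = 0·24 + 12), so 24 ∤ 12.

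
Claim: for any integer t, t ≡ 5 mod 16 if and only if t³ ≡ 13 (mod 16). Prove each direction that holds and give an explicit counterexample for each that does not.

Both directions hold; the statement is true.

(⟹) Suppose t ≡ 5 mod 16. Write t = 16j + 5. Then (16j + 5)³ = 4096j³ + 3840j² + 1200j + 125 = 16(256j³ + 240j² + 75j + 7) + 13, so t³ ≡ 13 (mod 16).

(⟸) Conversely, suppose t³ ≡ 13 (mod 16). The only residue r in {0, …, 15} with r³ ≡ 13 (mod 16) is r = 5, so t ≡ 5 (mod 16).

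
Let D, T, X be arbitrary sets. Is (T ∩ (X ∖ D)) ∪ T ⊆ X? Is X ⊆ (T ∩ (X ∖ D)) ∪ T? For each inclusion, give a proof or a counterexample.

(⊆) fails and (⊇) fails.

(⊆) This inclusion fails. Take D = ∅, T = {1}, X = ∅; then 1 ∈ (T ∩ (X ∖ D)) ∪ T but 1 ∉ X.

(⊇) This inclusion fails. Take D = ∅, T = ∅, X = {1}; then 1 ∈ X but 1 ∉ (T ∩ (X ∖ D)) ∪ T.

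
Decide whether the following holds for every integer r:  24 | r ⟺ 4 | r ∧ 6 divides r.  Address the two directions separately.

The forward direction holds; the converse fails.

(⇒) If 24 ∣ r, write r = 24q. Since 24 = 6·4, r = 4·(6q), so 4 ∣ r; and since 24 = 4·6, r = 6·(4q), so 6 ∣ r.

(⇐) This fails: take r = 12. Both 4 ∣ 12 and 6 ∣ 12, yet 12 is not a multiple of 24 (since 12 = 0·24 + 12), so 24 ∤ 12.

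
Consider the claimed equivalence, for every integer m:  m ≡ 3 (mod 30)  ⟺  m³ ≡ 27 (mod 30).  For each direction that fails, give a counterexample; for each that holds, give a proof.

(⇐) Suppose m³ ≡ 27 (mod 30). The only residue r in {0, …, 29} with r³ ≡ 27 (mod 30) is r = 3, so m ≡ 3 (mod 30).

(⇒) Suppose m ≡ 3 (mod 30). Write m = 30j + 3. Then (30j + 3)³ = 27000j³ + 8100j² + 810j + 27 = 30(900j³ + 270j² + 27j) + 27, so m³ ≡ 27 (mod 30).

Both directions hold.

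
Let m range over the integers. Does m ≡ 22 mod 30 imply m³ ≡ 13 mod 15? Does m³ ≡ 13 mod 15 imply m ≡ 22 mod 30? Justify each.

(⇐) This fails: take m = 7. Then 7³ = 343 ≡ 13 (mod 15), yet 7 ≡ 7 (mod 30), not 22.

(⇒) Suppose m ≡ 22 (mod 30). Then m³ ≡ 22³ = 10648 (mod 30), and since 15 ∣ 30, also m³ ≡ 13 (mod 15).

(⇒) holds; (⇐) fails.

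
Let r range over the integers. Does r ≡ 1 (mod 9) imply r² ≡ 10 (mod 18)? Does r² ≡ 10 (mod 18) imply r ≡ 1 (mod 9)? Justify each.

(⟹) This fails: take r = 1. Then 1 ≡ 1 (mod 9), but 1² = 1 ≡ 1 (mod 18), not 10.

(⟸) This fails: take r = 8. Then 8² = 64 ≡ 10 (mod 18), yet 8 ≡ 8 (mod 9), not 1.

Neither direction holds.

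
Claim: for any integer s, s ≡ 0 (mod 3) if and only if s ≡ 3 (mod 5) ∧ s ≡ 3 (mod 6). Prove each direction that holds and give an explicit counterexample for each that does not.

Not equivalent: only (⇐) holds.

Converse. If s ≡ 3 (mod 5) and s ≡ 3 (mod 6), then by the Chinese remainder theorem s ≡ 3 (mod 30). Since 3 ≡ 0 (mod 3) and 3 ∣ 30, we get s ≡ 0 (mod 3).

Forward direction. This fails: s = 0 gives 0 ≡ 0 (mod 3) but 0 ≡ 0 (mod 5), so the conjunction on the right does not hold.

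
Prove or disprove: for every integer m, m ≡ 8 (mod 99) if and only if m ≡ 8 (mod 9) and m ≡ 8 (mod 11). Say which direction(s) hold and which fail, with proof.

Both implications hold.

(⇒) Suppose m ≡ 8 (mod 99); write m = 99j + 8. Since 9 ∣ 99, reducing mod 9 gives m ≡ 8 (mod 9); since 11 ∣ 99, reducing mod 11 gives m ≡ 8 (mod 11).

(⇐) Conversely, if m ≡ 8 (mod 9) and m ≡ 8 (mod 11), then by the Chinese remainder theorem m ≡ 8 (mod 99). This is exactly m ≡ 8 (mod 99).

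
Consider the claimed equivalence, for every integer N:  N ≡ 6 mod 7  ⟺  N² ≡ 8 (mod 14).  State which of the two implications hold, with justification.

Both directions fail.

(→) This fails: take N = 13. Then 13 ≡ 6 (mod 7), but 13² = 169 ≡ 1 (mod 14), not 8.

(←) This fails: take N = 8. Then 8² = 64 ≡ 8 (mod 14), yet 8 ≡ 1 (mod 7), not 6.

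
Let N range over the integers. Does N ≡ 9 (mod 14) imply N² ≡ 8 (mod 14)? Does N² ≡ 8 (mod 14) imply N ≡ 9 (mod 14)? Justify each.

Neither implication holds.

(⟹) This fails: take N = 9. Then 9 ≡ 9 (mod 14), but 9² = 81 ≡ 11 (mod 14), not 8.

(⟸) This fails: take N = 6. Then 6² = 36 ≡ 8 (mod 14), yet 6 ≡ 6 (mod 14), not 9.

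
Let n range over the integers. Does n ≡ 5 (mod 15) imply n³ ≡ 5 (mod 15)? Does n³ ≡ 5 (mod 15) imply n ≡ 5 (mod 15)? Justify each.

Both directions hold.

(⇒) Suppose n ≡ 5 (mod 15). Write n = 15j + 5. Then (15j + 5)³ = 3375j³ + 3375j² + 1125j + 125 = 15(225j³ + 225j² + 75j + 8) + 5, so n³ ≡ 5 (mod 15).

(⇐) Conversely, suppose n³ ≡ 5 (mod 15). The only residue r in {0, …, 14} with r³ ≡ 5 (mod 15) is r = 5, so n ≡ 5 (mod 15).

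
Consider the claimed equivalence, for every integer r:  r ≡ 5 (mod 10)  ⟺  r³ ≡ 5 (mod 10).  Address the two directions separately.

Both directions hold; the statement is true.

Converse. For the converse, argue contrapositively. If r ≢ 5 (mod 10), then r is congruent to one of 0, 1, 2, 3, 4, 6, 7, 8, 9 modulo 10, and these give r³ ≡ 0, 1, 8, 7, 4, 6, 3, 2, 9 respectively — never 5.

Forward direction. Suppose r ≡ 5 (mod 10). Write r = 10j + 5. Then (10j + 5)³ = 1000j³ + 1500j² + 750j + 125 = 10(100j³ + 150j² + 75j + 12) + 5, so r³ ≡ 5 (mod 10).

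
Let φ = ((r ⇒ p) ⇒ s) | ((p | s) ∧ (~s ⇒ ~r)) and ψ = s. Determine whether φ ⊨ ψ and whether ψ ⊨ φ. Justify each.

Not equivalent: only (⇐) holds.

(⟹) This fails. Under s = F, r = T, p = F, the left side is true but the right side is false.

(⟸) Assume the antecedent. If s is true, the consequent reduces to true regardless of the other variables. If s is false, the antecedent cannot hold. Either way the consequent holds.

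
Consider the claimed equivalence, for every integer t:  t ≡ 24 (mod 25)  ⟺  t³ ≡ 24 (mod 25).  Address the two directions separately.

Forward direction. Suppose t ≡ 24 (mod 25). Write t = 25j + 24. Then (25j + 24)³ = 15625j³ + 45000j² + 43200j + 13824 = 25(625j³ + 1800j² + 1728j + 552) + 24, so t³ ≡ 24 (mod 25).

Converse. Suppose t³ ≡ 24 (mod 25). The only residue r in {0, …, 24} with r³ ≡ 24 (mod 25) is r = 24, so t ≡ 24 (mod 25).

Both implications hold.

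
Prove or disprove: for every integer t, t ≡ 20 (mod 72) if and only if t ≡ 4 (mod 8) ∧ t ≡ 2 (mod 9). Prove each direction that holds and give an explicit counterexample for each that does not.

Forward direction. Suppose t ≡ 20 (mod 72); write t = 72j + 20. Since 8 ∣ 72, reducing mod 8 gives t ≡ 20 ≡ 4 (mod 8); since 9 ∣ 72, reducing mod 9 gives t ≡ 20 ≡ 2 (mod 9).

Converse. If t ≡ 4 (mod 8) and t ≡ 2 (mod 9), then by the Chinese remainder theorem t ≡ 20 (mod 72). This is exactly t ≡ 20 (mod 72).

The biconditional holds.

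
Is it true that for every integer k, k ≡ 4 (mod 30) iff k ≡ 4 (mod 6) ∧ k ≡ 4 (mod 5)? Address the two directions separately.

The biconditional holds.

(→) Suppose k ≡ 4 (mod 30); write k = 30j + 4. Since 6 ∣ 30, reducing mod 6 gives k ≡ 4 (mod 6); since 5 ∣ 30, reducing mod 5 gives k ≡ 4 (mod 5).

(←) Conversely, if k ≡ 4 (mod 6) and k ≡ 4 (mod 5), then by the Chinese remainder theorem k ≡ 4 (mod 30). This is exactly k ≡ 4 (mod 30).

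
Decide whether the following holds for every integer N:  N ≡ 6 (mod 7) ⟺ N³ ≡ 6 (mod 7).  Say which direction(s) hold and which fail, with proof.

(⇒) holds; (⇐) fails.

[⇒] Suppose N ≡ 6 (mod 7). Write N = 7j + 6. Then (7j + 6)³ = 343j³ + 882j² + 756j + 216 = 7(49j³ + 126j² + 108j + 30) + 6, so N³ ≡ 6 (mod 7).

[⇐] This fails: take N = 3. Then 3³ = 27 ≡ 6 (mod 7), yet 3 ≡ 3 (mod 7), not 6.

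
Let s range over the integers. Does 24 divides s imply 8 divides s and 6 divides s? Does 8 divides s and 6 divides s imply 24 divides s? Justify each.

(⇒) If 24 ∣ s, write s = 24q. Since 24 = 3·8, s = 8·(3q), so 8 ∣ s; and since 24 = 4·6, s = 6·(4q), so 6 ∣ s.

(⇐) Suppose 8 ∣ s and 6 ∣ s. Any common multiple of 8 and 6 is a multiple of their lcm; here lcm(8, 6) = 8·6/gcd(8, 6) = 48/2 = 24, so 24 ∣ s.

Both implications hold.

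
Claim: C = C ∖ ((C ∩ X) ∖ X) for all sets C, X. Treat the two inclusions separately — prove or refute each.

The two sets are equal.

(⟸) Let x ∈ C ∖ ((C ∩ X) ∖ X). Then either x ∈ C and x ∉ X; or x ∈ C ∩ X. In each case x ∈ C, so C ∖ ((C ∩ X) ∖ X) ⊆ C.

(⟹) Let x ∈ C. Then either x ∈ C and x ∉ X; or x ∈ C ∩ X. In each case x ∈ C ∖ ((C ∩ X) ∖ X), so C ⊆ C ∖ ((C ∩ X) ∖ X).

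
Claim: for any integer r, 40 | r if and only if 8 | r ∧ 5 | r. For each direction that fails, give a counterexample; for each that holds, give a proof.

(⟹) If 40 ∣ r, write r = 40q. Since 40 = 5·8, r = 8·(5q), so 8 ∣ r; and since 40 = 8·5, r = 5·(8q), so 5 ∣ r.

(⟸) Suppose 8 ∣ r and 5 ∣ r. Any common multiple of 8 and 5 is a multiple of their lcm; here gcd(8, 5) = 1, so lcm(8, 5) = 8·5 = 40, so 40 ∣ r.

The biconditional holds.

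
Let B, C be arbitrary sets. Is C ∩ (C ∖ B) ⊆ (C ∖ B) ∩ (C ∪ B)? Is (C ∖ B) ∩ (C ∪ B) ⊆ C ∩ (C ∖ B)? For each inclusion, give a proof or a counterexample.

Both inclusions hold.

Reverse inclusion. Let x ∈ (C ∖ B) ∩ (C ∪ B). Then x ∈ C and x ∉ B, from which x ∈ C ∩ (C ∖ B).

Forward inclusion. Let x ∈ C ∩ (C ∖ B). Then x ∈ C and x ∉ B, from which x ∈ (C ∖ B) ∩ (C ∪ B).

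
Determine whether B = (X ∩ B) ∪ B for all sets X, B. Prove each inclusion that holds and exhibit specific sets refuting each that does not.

(⟹) Let x ∈ B. Then either x ∈ B and x ∉ X; or x ∈ X ∩ B. In each case x ∈ (X ∩ B) ∪ B, so B ⊆ (X ∩ B) ∪ B.

(⟸) Let x ∈ (X ∩ B) ∪ B. Then either x ∈ B and x ∉ X; or x ∈ X ∩ B. In each case x ∈ B, so (X ∩ B) ∪ B ⊆ B.

Both inclusions hold; the sets are equal.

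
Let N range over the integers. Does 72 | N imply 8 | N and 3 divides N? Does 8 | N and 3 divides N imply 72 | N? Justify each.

(⇒) If 72 ∣ N, write N = 72q. Since 72 = 9·8, N = 8·(9q), so 8 ∣ N; and since 72 = 24·3, N = 3·(24q), so 3 ∣ N.

(⇐) This fails: take N = 24. Both 8 ∣ 24 and 3 ∣ 24, yet 24 is not a multiple of 72 (since 24 = 0·72 + 24), so 72 ∤ 24.

Only the forward direction holds.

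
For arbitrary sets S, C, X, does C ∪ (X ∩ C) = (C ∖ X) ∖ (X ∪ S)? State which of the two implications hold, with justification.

The sets are not equal: only the reverse inclusion holds.

Reverse inclusion. Let x ∈ (C ∖ X) ∖ (X ∪ S). Then x ∈ C and x ∉ S, X, from which x ∈ C ∪ (X ∩ C).

Forward inclusion. This inclusion fails. Take S = {1}, C = {1}, X = ∅; then 1 ∈ C ∪ (X ∩ C) but 1 ∉ (C ∖ X) ∖ (X ∪ S).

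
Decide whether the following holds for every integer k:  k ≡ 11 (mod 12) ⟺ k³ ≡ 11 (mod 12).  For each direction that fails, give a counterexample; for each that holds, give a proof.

Forward direction. Suppose k ≡ 11 (mod 12). Write k = 12j + 11. Then (12j + 11)³ = 1728j³ + 4752j² + 4356j + 1331 = 12(144j³ + 396j² + 363j + 110) + 11, so k³ ≡ 11 (mod 12).

Converse. Suppose k³ ≡ 11 (mod 12). The only residue r in {0, …, 11} with r³ ≡ 11 (mod 12) is r = 11, so k ≡ 11 (mod 12).

Both implications hold.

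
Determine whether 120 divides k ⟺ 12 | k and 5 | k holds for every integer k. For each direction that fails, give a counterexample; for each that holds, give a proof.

Only the forward implication holds.

(⇒) If 120 ∣ k, write k = 120q. Since 120 = 10·12, k = 12·(10q), so 12 ∣ k; and since 120 = 24·5, k = 5·(24q), so 5 ∣ k.

(⇐) This fails: take k = 60. Both 12 ∣ 60 and 5 ∣ 60, yet 60 is not a multiple of 120 (since 60 = 0·120 + 60), so 120 ∤ 60.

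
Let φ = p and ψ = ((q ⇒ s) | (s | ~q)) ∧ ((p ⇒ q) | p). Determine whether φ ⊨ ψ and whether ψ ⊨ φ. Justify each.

(⟹) This fails. Under q = T, p = T, s = F, the left side is true but the right side is false.

(⟸) This fails. Under q = F, p = F, s = F, the left side is false but the right side is true.

Neither implication holds.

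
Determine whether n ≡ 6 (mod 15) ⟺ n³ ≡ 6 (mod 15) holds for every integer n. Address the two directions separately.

Both directions hold; the statement is true.

(⇒) Suppose n ≡ 6 (mod 15). Write n = 15j + 6. Then (15j + 6)³ = 3375j³ + 4050j² + 1620j + 216 = 15(225j³ + 270j² + 108j + 14) + 6, so n³ ≡ 6 (mod 15).

(⇐) Conversely, suppose n³ ≡ 6 (mod 15). The only residue r in {0, …, 14} with r³ ≡ 6 (mod 15) is r = 6, so n ≡ 6 (mod 15).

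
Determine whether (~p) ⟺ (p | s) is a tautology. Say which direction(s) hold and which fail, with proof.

Both directions fail.

Forward direction. This fails. Under p = F, s = F, the left side is true but the right side is false.

Converse. This fails. Under p = T, s = F, the left side is false but the right side is true.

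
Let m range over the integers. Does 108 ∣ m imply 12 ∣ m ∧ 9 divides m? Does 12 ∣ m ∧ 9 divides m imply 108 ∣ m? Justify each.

(⇐) This fails: take m = 36. Both 12 ∣ 36 and 9 ∣ 36, yet 36 is not a multiple of 108 (since 36 = 0·108 + 36), so 108 ∤ 36.

(⇒) If 108 ∣ m, write m = 108q. Since 108 = 9·12, m = 12·(9q), so 12 ∣ m; and since 108 = 12·9, m = 9·(12q), so 9 ∣ m.

Only the forward implication holds.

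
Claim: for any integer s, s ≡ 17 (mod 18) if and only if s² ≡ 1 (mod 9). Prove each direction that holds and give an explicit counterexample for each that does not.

(→) Suppose s ≡ 17 (mod 18). Then s² ≡ 17² = 289 (mod 18), and since 9 ∣ 18, also s² ≡ 1 (mod 9).

(←) This fails: take s = 1. Then 1² = 1 ≡ 1 (mod 9), yet 1 ≡ 1 (mod 18), not 17.

The forward direction holds; the converse fails.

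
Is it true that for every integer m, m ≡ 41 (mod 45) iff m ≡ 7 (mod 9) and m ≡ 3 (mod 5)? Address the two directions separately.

(⟹) This fails: m = 41 gives 41 ≡ 41 (mod 45) but 41 ≡ 5 (mod 9), so the conjunction on the right does not hold.

(⟸) This fails: m = 43 satisfies both congruences on the right (43 ≡ 7 mod 9 and 43 ≡ 3 mod 5) yet 43 ≡ 43 (mod 45), not 41.

Neither implication holds.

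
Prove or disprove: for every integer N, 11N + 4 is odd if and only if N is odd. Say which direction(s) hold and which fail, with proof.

The biconditional holds.

(⟹) Suppose 11N + 4 is odd. Since 11 is odd, 11N and N have the same parity, so 11N + 4 ≡ N + 4 (mod 2). As 4 is even, 11N + 4 is odd exactly when N is odd. Thus N is odd.

(⟸) Conversely, suppose N is odd; write N = 2j + 1. Then 11N + 4 = 11·(2j + 1) + 4 = 2·11j + 15, which is odd.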